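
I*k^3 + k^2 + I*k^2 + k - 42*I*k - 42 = (k - 6)*(k + 7)*(I*k + 1)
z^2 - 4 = (z - 2)*(z + 2)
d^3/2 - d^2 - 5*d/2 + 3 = (d/2 + 1)*(d - 3)*(d - 1)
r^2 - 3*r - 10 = (r - 5)*(r + 2)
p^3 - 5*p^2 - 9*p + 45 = (p - 5)*(p - 3)*(p + 3)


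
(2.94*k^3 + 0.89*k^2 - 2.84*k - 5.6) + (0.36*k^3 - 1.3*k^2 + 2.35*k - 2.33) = 3.3*k^3 - 0.41*k^2 - 0.49*k - 7.93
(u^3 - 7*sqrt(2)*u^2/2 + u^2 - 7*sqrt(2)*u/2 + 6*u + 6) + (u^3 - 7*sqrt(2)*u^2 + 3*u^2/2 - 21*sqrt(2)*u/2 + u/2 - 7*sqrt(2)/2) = 2*u^3 - 21*sqrt(2)*u^2/2 + 5*u^2/2 - 14*sqrt(2)*u + 13*u/2 - 7*sqrt(2)/2 + 6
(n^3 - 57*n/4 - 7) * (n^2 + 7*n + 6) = n^5 + 7*n^4 - 33*n^3/4 - 427*n^2/4 - 269*n/2 - 42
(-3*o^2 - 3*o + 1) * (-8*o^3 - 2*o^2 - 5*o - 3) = 24*o^5 + 30*o^4 + 13*o^3 + 22*o^2 + 4*o - 3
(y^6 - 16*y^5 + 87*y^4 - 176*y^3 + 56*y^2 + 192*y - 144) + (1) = y^6 - 16*y^5 + 87*y^4 - 176*y^3 + 56*y^2 + 192*y - 143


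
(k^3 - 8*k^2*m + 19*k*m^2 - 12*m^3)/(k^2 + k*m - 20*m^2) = (k^2 - 4*k*m + 3*m^2)/(k + 5*m)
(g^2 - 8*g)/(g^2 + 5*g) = (g - 8)/(g + 5)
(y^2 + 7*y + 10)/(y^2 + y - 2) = (y + 5)/(y - 1)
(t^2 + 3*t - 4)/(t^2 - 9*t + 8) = (t + 4)/(t - 8)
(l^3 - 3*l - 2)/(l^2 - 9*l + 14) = (l^2 + 2*l + 1)/(l - 7)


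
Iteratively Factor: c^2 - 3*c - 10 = (c + 2)*(c - 5)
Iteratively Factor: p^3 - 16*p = (p + 4)*(p^2 - 4*p) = (p - 4)*(p + 4)*(p)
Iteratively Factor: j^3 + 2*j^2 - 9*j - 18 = (j + 2)*(j^2 - 9) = (j - 3)*(j + 2)*(j + 3)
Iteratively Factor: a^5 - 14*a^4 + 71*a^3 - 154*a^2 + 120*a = (a - 2)*(a^4 - 12*a^3 + 47*a^2 - 60*a) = a*(a - 2)*(a^3 - 12*a^2 + 47*a - 60) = a*(a - 5)*(a - 2)*(a^2 - 7*a + 12) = a*(a - 5)*(a - 4)*(a - 2)*(a - 3)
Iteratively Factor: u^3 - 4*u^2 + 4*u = (u - 2)*(u^2 - 2*u) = (u - 2)^2*(u)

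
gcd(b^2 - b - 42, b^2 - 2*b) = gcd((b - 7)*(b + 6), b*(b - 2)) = 1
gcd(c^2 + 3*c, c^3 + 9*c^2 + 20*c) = c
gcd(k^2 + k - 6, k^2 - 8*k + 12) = k - 2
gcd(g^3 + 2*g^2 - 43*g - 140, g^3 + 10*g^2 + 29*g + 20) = g^2 + 9*g + 20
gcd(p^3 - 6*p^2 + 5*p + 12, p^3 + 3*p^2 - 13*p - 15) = p^2 - 2*p - 3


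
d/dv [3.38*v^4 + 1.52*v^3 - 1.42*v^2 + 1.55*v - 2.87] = 13.52*v^3 + 4.56*v^2 - 2.84*v + 1.55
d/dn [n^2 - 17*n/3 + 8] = 2*n - 17/3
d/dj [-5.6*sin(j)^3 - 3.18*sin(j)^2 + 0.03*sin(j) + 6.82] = (-16.8*sin(j)^2 - 6.36*sin(j) + 0.03)*cos(j)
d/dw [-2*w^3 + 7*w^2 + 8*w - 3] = -6*w^2 + 14*w + 8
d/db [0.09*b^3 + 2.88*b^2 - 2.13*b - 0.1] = 0.27*b^2 + 5.76*b - 2.13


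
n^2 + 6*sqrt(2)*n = n*(n + 6*sqrt(2))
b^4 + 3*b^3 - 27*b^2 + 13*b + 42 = (b - 3)*(b - 2)*(b + 1)*(b + 7)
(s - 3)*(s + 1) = s^2 - 2*s - 3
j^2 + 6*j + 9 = (j + 3)^2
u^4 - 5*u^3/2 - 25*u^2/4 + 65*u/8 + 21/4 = (u - 7/2)*(u - 3/2)*(u + 1/2)*(u + 2)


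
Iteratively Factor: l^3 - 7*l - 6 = (l - 3)*(l^2 + 3*l + 2) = (l - 3)*(l + 2)*(l + 1)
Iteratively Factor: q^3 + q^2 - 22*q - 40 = (q + 4)*(q^2 - 3*q - 10) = (q - 5)*(q + 4)*(q + 2)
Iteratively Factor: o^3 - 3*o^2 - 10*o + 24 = (o - 4)*(o^2 + o - 6) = (o - 4)*(o + 3)*(o - 2)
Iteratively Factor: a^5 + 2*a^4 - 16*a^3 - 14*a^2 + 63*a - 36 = (a - 1)*(a^4 + 3*a^3 - 13*a^2 - 27*a + 36) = (a - 1)*(a + 3)*(a^3 - 13*a + 12) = (a - 3)*(a - 1)*(a + 3)*(a^2 + 3*a - 4) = (a - 3)*(a - 1)*(a + 3)*(a + 4)*(a - 1)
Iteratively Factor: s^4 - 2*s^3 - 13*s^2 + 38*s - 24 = (s - 2)*(s^3 - 13*s + 12) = (s - 3)*(s - 2)*(s^2 + 3*s - 4) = (s - 3)*(s - 2)*(s + 4)*(s - 1)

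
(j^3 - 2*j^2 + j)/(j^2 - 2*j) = (j^2 - 2*j + 1)/(j - 2)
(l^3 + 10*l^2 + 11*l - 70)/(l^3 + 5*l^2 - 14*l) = (l + 5)/l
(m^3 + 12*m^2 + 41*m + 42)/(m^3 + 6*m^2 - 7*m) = (m^2 + 5*m + 6)/(m*(m - 1))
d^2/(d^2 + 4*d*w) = d/(d + 4*w)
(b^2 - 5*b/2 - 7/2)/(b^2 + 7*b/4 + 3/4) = 2*(2*b - 7)/(4*b + 3)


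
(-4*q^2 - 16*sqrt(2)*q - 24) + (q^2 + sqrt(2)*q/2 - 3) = -3*q^2 - 31*sqrt(2)*q/2 - 27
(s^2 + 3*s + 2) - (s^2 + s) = 2*s + 2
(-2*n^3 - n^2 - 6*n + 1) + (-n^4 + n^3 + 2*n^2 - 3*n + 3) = -n^4 - n^3 + n^2 - 9*n + 4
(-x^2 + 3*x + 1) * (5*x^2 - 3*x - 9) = -5*x^4 + 18*x^3 + 5*x^2 - 30*x - 9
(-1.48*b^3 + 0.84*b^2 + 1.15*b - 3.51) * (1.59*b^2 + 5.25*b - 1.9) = -2.3532*b^5 - 6.4344*b^4 + 9.0505*b^3 - 1.1394*b^2 - 20.6125*b + 6.669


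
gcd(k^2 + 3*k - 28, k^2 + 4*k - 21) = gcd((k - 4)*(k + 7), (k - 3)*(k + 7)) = k + 7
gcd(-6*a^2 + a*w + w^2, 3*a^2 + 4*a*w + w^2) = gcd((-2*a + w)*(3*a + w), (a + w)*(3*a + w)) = 3*a + w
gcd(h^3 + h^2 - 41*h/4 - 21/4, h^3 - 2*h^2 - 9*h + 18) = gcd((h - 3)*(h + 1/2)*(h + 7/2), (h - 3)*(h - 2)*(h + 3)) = h - 3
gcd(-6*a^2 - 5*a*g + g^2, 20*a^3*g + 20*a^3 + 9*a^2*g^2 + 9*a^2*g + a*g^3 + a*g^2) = 1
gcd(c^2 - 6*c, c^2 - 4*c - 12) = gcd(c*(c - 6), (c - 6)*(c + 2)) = c - 6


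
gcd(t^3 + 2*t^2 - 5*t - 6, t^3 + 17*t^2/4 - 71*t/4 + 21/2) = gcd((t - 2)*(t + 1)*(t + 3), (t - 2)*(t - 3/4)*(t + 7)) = t - 2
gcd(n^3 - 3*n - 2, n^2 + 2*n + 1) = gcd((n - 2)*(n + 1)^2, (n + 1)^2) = n^2 + 2*n + 1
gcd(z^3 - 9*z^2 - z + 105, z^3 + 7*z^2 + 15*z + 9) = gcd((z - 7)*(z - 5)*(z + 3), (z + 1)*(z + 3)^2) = z + 3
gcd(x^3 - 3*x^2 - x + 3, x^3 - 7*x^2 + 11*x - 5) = x - 1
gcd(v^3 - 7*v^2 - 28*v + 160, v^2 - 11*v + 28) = v - 4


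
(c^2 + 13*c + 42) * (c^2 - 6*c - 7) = c^4 + 7*c^3 - 43*c^2 - 343*c - 294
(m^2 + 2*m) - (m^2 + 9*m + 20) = -7*m - 20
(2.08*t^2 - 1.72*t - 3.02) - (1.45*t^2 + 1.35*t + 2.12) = 0.63*t^2 - 3.07*t - 5.14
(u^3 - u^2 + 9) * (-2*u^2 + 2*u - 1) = -2*u^5 + 4*u^4 - 3*u^3 - 17*u^2 + 18*u - 9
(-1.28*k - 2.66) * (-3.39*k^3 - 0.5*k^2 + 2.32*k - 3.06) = 4.3392*k^4 + 9.6574*k^3 - 1.6396*k^2 - 2.2544*k + 8.1396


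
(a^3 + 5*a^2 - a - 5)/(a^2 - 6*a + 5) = (a^2 + 6*a + 5)/(a - 5)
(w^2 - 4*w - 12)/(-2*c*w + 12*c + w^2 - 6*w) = (w + 2)/(-2*c + w)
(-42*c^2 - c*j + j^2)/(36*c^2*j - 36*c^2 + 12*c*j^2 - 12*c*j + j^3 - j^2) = (-7*c + j)/(6*c*j - 6*c + j^2 - j)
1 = 1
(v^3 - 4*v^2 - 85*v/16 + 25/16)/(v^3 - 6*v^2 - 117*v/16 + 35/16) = (v - 5)/(v - 7)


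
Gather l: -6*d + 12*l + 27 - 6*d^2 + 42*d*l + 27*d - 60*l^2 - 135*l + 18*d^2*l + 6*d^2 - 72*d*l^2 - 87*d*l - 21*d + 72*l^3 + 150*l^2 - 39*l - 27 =72*l^3 + l^2*(90 - 72*d) + l*(18*d^2 - 45*d - 162)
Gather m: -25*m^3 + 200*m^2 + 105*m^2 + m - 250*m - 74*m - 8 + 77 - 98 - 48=-25*m^3 + 305*m^2 - 323*m - 77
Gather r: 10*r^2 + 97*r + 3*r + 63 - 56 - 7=10*r^2 + 100*r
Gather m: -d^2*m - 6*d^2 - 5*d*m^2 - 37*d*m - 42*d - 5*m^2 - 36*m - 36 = -6*d^2 - 42*d + m^2*(-5*d - 5) + m*(-d^2 - 37*d - 36) - 36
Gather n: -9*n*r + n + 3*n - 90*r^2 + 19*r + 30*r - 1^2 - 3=n*(4 - 9*r) - 90*r^2 + 49*r - 4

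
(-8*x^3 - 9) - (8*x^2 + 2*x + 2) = -8*x^3 - 8*x^2 - 2*x - 11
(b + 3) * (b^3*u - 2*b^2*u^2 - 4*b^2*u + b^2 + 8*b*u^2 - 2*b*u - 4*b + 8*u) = b^4*u - 2*b^3*u^2 - b^3*u + b^3 + 2*b^2*u^2 - 14*b^2*u - b^2 + 24*b*u^2 + 2*b*u - 12*b + 24*u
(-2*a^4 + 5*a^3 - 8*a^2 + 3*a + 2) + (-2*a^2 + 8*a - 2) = -2*a^4 + 5*a^3 - 10*a^2 + 11*a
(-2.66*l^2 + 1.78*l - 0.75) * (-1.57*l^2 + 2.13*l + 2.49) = 4.1762*l^4 - 8.4604*l^3 - 1.6545*l^2 + 2.8347*l - 1.8675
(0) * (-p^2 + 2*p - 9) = 0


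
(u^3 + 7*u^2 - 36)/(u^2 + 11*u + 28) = (u^3 + 7*u^2 - 36)/(u^2 + 11*u + 28)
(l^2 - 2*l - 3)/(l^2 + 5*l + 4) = (l - 3)/(l + 4)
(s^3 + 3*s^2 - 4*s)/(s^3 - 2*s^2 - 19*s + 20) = s/(s - 5)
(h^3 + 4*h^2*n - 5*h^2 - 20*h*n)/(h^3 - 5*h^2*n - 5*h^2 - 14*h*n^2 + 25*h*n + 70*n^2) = h*(h + 4*n)/(h^2 - 5*h*n - 14*n^2)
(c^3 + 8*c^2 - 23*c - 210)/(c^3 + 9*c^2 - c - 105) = (c^2 + c - 30)/(c^2 + 2*c - 15)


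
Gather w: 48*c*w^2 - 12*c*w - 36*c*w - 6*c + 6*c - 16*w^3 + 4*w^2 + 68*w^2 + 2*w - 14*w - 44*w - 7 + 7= -16*w^3 + w^2*(48*c + 72) + w*(-48*c - 56)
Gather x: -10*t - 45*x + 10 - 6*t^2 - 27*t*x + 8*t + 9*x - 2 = -6*t^2 - 2*t + x*(-27*t - 36) + 8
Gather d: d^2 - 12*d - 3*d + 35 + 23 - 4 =d^2 - 15*d + 54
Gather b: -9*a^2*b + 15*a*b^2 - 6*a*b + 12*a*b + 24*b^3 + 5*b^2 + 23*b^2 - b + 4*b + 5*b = 24*b^3 + b^2*(15*a + 28) + b*(-9*a^2 + 6*a + 8)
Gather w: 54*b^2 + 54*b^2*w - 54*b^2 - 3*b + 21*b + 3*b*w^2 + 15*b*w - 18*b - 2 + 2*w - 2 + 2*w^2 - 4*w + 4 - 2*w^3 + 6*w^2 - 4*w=-2*w^3 + w^2*(3*b + 8) + w*(54*b^2 + 15*b - 6)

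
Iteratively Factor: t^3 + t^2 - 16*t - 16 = (t + 1)*(t^2 - 16) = (t - 4)*(t + 1)*(t + 4)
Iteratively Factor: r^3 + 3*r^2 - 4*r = (r - 1)*(r^2 + 4*r) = (r - 1)*(r + 4)*(r)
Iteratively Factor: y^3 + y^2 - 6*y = (y - 2)*(y^2 + 3*y) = (y - 2)*(y + 3)*(y)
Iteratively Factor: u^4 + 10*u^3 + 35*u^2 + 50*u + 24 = (u + 4)*(u^3 + 6*u^2 + 11*u + 6) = (u + 2)*(u + 4)*(u^2 + 4*u + 3) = (u + 1)*(u + 2)*(u + 4)*(u + 3)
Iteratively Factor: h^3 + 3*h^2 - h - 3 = (h + 3)*(h^2 - 1) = (h - 1)*(h + 3)*(h + 1)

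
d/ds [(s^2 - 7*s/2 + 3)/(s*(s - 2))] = 3/(2*s^2)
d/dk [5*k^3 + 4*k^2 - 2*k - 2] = 15*k^2 + 8*k - 2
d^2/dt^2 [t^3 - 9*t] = 6*t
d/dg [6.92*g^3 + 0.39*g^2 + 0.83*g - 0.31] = 20.76*g^2 + 0.78*g + 0.83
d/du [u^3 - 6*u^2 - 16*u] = 3*u^2 - 12*u - 16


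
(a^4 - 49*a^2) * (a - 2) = a^5 - 2*a^4 - 49*a^3 + 98*a^2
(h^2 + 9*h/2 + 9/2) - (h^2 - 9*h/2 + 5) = 9*h - 1/2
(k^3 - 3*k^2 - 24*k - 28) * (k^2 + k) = k^5 - 2*k^4 - 27*k^3 - 52*k^2 - 28*k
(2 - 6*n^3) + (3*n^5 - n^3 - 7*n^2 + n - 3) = 3*n^5 - 7*n^3 - 7*n^2 + n - 1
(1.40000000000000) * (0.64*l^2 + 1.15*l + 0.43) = 0.896*l^2 + 1.61*l + 0.602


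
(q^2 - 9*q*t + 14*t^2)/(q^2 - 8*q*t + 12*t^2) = (q - 7*t)/(q - 6*t)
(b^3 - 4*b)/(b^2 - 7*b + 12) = b*(b^2 - 4)/(b^2 - 7*b + 12)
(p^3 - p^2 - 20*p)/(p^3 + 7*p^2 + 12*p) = (p - 5)/(p + 3)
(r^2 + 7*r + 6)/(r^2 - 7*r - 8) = (r + 6)/(r - 8)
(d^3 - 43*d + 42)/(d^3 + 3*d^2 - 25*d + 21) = (d - 6)/(d - 3)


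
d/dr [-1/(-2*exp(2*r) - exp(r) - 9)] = (-4*exp(r) - 1)*exp(r)/(2*exp(2*r) + exp(r) + 9)^2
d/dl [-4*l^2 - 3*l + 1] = -8*l - 3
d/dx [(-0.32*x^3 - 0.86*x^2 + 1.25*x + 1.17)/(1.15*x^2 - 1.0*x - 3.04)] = (-0.368*x^4 + 0.64*x^3 + 2.3409*x^2 + 2.5378*x - 2.63)/(1.3225*x^4 - 2.3*x^3 - 5.992*x^2 + 6.08*x + 9.2416)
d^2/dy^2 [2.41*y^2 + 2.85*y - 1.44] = 4.82000000000000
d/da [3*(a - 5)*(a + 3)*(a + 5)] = 9*a^2 + 18*a - 75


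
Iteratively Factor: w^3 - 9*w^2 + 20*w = (w)*(w^2 - 9*w + 20) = w*(w - 5)*(w - 4)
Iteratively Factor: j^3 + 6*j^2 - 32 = (j + 4)*(j^2 + 2*j - 8) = (j + 4)^2*(j - 2)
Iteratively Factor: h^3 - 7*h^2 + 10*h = (h - 2)*(h^2 - 5*h) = (h - 5)*(h - 2)*(h)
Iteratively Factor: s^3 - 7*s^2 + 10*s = (s - 2)*(s^2 - 5*s) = (s - 5)*(s - 2)*(s)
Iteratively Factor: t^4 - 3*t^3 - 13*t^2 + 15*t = (t - 1)*(t^3 - 2*t^2 - 15*t) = t*(t - 1)*(t^2 - 2*t - 15) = t*(t - 1)*(t + 3)*(t - 5)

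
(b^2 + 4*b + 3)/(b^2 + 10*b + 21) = (b + 1)/(b + 7)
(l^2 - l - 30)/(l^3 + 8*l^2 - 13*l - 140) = (l - 6)/(l^2 + 3*l - 28)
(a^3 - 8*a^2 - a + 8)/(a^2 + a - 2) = (a^2 - 7*a - 8)/(a + 2)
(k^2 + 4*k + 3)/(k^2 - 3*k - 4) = (k + 3)/(k - 4)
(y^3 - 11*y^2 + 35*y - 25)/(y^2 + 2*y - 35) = (y^2 - 6*y + 5)/(y + 7)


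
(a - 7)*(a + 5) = a^2 - 2*a - 35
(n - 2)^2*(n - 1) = n^3 - 5*n^2 + 8*n - 4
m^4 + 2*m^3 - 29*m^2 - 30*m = m*(m - 5)*(m + 1)*(m + 6)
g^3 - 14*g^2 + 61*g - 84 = (g - 7)*(g - 4)*(g - 3)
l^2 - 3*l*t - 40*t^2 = (l - 8*t)*(l + 5*t)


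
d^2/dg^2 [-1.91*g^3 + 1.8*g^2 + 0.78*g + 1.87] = 3.6 - 11.46*g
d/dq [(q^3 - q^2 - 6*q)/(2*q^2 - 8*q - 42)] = (q^4 - 8*q^3 - 53*q^2 + 42*q + 126)/(2*(q^4 - 8*q^3 - 26*q^2 + 168*q + 441))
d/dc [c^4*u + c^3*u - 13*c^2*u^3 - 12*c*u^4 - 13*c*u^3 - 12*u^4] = u*(4*c^3 + 3*c^2 - 26*c*u^2 - 12*u^3 - 13*u^2)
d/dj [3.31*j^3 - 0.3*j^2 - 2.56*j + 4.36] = 9.93*j^2 - 0.6*j - 2.56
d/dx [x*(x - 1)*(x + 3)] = 3*x^2 + 4*x - 3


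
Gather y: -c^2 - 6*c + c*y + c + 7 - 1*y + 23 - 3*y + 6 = -c^2 - 5*c + y*(c - 4) + 36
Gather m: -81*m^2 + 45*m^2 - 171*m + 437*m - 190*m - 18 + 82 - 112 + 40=-36*m^2 + 76*m - 8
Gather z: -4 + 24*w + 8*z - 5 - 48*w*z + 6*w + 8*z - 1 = 30*w + z*(16 - 48*w) - 10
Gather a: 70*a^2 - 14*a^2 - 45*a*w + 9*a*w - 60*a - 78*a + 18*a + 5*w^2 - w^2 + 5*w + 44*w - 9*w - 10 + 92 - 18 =56*a^2 + a*(-36*w - 120) + 4*w^2 + 40*w + 64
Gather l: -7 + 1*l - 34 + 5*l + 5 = 6*l - 36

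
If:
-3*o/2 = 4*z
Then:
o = -8*z/3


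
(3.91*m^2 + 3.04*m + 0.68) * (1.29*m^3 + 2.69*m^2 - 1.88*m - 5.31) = 5.0439*m^5 + 14.4395*m^4 + 1.704*m^3 - 24.6481*m^2 - 17.4208*m - 3.6108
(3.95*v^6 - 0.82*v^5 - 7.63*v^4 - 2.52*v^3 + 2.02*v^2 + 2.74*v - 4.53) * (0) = 0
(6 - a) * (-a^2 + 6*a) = a^3 - 12*a^2 + 36*a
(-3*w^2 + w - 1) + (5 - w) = 4 - 3*w^2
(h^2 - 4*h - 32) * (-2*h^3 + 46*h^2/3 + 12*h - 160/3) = -2*h^5 + 70*h^4/3 + 44*h^3/3 - 592*h^2 - 512*h/3 + 5120/3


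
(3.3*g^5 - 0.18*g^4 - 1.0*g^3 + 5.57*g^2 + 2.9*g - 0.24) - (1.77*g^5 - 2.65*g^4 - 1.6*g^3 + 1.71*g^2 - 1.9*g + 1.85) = 1.53*g^5 + 2.47*g^4 + 0.6*g^3 + 3.86*g^2 + 4.8*g - 2.09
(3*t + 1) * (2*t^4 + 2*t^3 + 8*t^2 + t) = 6*t^5 + 8*t^4 + 26*t^3 + 11*t^2 + t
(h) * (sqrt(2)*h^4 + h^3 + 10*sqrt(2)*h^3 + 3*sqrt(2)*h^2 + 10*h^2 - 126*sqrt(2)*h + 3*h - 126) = sqrt(2)*h^5 + h^4 + 10*sqrt(2)*h^4 + 3*sqrt(2)*h^3 + 10*h^3 - 126*sqrt(2)*h^2 + 3*h^2 - 126*h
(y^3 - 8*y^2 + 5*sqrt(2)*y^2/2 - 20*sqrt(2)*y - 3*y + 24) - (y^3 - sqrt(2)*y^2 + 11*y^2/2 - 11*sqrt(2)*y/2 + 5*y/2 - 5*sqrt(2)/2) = -27*y^2/2 + 7*sqrt(2)*y^2/2 - 29*sqrt(2)*y/2 - 11*y/2 + 5*sqrt(2)/2 + 24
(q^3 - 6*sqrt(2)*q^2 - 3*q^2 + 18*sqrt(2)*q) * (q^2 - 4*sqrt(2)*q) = q^5 - 10*sqrt(2)*q^4 - 3*q^4 + 30*sqrt(2)*q^3 + 48*q^3 - 144*q^2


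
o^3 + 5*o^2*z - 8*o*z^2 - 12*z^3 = (o - 2*z)*(o + z)*(o + 6*z)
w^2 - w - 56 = (w - 8)*(w + 7)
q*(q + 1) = q^2 + q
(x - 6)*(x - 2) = x^2 - 8*x + 12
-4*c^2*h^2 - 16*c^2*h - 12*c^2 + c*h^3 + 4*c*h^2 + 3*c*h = (-4*c + h)*(h + 3)*(c*h + c)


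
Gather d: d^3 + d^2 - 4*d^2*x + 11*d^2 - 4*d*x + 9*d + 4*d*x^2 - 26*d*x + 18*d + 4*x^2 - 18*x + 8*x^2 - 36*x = d^3 + d^2*(12 - 4*x) + d*(4*x^2 - 30*x + 27) + 12*x^2 - 54*x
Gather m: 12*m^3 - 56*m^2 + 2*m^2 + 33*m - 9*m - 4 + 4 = 12*m^3 - 54*m^2 + 24*m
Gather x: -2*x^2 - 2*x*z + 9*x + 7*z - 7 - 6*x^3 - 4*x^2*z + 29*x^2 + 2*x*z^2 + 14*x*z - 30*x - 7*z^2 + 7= -6*x^3 + x^2*(27 - 4*z) + x*(2*z^2 + 12*z - 21) - 7*z^2 + 7*z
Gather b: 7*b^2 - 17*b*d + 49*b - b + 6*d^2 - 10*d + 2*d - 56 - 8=7*b^2 + b*(48 - 17*d) + 6*d^2 - 8*d - 64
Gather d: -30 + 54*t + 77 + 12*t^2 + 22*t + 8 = 12*t^2 + 76*t + 55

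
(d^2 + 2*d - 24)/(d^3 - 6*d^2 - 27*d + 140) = (d + 6)/(d^2 - 2*d - 35)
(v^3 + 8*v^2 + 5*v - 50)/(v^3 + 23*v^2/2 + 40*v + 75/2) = 2*(v - 2)/(2*v + 3)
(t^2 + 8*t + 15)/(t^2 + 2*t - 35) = (t^2 + 8*t + 15)/(t^2 + 2*t - 35)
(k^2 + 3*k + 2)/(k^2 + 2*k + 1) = (k + 2)/(k + 1)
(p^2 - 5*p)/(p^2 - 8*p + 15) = p/(p - 3)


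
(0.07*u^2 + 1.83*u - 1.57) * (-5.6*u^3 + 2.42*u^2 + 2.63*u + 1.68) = -0.392*u^5 - 10.0786*u^4 + 13.4047*u^3 + 1.1311*u^2 - 1.0547*u - 2.6376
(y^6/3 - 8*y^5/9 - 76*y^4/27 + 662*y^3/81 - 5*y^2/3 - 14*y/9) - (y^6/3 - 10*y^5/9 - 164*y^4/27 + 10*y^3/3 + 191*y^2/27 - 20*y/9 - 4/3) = 2*y^5/9 + 88*y^4/27 + 392*y^3/81 - 236*y^2/27 + 2*y/3 + 4/3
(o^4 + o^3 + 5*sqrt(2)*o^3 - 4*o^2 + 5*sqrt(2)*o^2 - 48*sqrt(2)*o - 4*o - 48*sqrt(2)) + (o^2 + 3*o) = o^4 + o^3 + 5*sqrt(2)*o^3 - 3*o^2 + 5*sqrt(2)*o^2 - 48*sqrt(2)*o - o - 48*sqrt(2)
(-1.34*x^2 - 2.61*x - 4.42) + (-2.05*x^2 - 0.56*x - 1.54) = -3.39*x^2 - 3.17*x - 5.96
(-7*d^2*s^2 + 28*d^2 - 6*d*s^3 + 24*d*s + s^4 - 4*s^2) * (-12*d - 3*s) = 84*d^3*s^2 - 336*d^3 + 93*d^2*s^3 - 372*d^2*s + 6*d*s^4 - 24*d*s^2 - 3*s^5 + 12*s^3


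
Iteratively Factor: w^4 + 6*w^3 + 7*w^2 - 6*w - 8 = (w + 2)*(w^3 + 4*w^2 - w - 4) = (w - 1)*(w + 2)*(w^2 + 5*w + 4) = (w - 1)*(w + 1)*(w + 2)*(w + 4)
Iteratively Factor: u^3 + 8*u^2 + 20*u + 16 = (u + 2)*(u^2 + 6*u + 8) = (u + 2)^2*(u + 4)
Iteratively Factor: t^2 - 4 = (t - 2)*(t + 2)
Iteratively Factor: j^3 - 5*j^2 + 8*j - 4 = (j - 1)*(j^2 - 4*j + 4) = (j - 2)*(j - 1)*(j - 2)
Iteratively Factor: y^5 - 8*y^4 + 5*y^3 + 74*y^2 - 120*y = (y - 5)*(y^4 - 3*y^3 - 10*y^2 + 24*y) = y*(y - 5)*(y^3 - 3*y^2 - 10*y + 24) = y*(y - 5)*(y + 3)*(y^2 - 6*y + 8) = y*(y - 5)*(y - 2)*(y + 3)*(y - 4)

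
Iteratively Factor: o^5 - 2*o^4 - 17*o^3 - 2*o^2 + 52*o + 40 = (o + 1)*(o^4 - 3*o^3 - 14*o^2 + 12*o + 40) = (o - 5)*(o + 1)*(o^3 + 2*o^2 - 4*o - 8) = (o - 5)*(o - 2)*(o + 1)*(o^2 + 4*o + 4) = (o - 5)*(o - 2)*(o + 1)*(o + 2)*(o + 2)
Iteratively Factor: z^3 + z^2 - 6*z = (z + 3)*(z^2 - 2*z) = z*(z + 3)*(z - 2)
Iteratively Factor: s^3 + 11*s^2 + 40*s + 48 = (s + 4)*(s^2 + 7*s + 12) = (s + 4)^2*(s + 3)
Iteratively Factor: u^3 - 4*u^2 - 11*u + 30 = (u + 3)*(u^2 - 7*u + 10) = (u - 2)*(u + 3)*(u - 5)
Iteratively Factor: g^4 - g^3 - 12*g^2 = (g)*(g^3 - g^2 - 12*g) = g*(g - 4)*(g^2 + 3*g) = g^2*(g - 4)*(g + 3)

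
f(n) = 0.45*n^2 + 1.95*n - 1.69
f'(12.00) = 12.75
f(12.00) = 86.51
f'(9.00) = 10.05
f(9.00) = 52.31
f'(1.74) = 3.52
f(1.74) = 3.07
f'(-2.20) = -0.03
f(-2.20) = -3.80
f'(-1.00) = 1.05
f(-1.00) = -3.19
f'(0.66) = 2.54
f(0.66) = -0.21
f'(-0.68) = 1.34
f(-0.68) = -2.81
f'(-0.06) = 1.90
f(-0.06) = -1.81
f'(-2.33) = -0.15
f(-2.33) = -3.79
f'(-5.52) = -3.02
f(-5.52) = 1.26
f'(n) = 0.9*n + 1.95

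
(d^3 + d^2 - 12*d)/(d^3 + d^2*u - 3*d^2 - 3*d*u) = (d + 4)/(d + u)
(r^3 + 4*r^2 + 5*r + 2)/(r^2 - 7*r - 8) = (r^2 + 3*r + 2)/(r - 8)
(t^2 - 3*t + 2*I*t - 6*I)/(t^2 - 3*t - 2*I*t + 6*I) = (t + 2*I)/(t - 2*I)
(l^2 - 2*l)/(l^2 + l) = (l - 2)/(l + 1)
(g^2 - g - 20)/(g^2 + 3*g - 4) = (g - 5)/(g - 1)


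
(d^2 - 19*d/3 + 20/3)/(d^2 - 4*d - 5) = (d - 4/3)/(d + 1)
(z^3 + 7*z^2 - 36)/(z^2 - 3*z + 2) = (z^2 + 9*z + 18)/(z - 1)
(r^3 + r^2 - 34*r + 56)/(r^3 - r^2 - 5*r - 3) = (-r^3 - r^2 + 34*r - 56)/(-r^3 + r^2 + 5*r + 3)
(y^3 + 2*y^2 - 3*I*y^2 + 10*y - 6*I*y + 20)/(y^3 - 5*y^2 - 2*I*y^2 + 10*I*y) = (y^3 + y^2*(2 - 3*I) + 2*y*(5 - 3*I) + 20)/(y*(y^2 - y*(5 + 2*I) + 10*I))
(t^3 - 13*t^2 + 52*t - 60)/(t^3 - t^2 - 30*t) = (t^2 - 7*t + 10)/(t*(t + 5))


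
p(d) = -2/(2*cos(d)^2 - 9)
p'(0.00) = 0.00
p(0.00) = 0.29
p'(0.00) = 0.00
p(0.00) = 0.29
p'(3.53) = -0.05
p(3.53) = 0.27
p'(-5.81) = -0.06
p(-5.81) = 0.27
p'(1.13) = -0.04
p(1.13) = 0.23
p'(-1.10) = 0.04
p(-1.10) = 0.23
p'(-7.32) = 0.05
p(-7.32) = 0.24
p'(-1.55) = 0.00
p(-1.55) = 0.22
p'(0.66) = -0.06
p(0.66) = 0.26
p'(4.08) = -0.06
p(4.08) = 0.24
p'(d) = -8*sin(d)*cos(d)/(2*cos(d)^2 - 9)^2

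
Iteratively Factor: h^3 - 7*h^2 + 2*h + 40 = (h - 5)*(h^2 - 2*h - 8) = (h - 5)*(h + 2)*(h - 4)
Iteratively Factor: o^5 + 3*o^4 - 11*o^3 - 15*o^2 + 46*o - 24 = (o + 3)*(o^4 - 11*o^2 + 18*o - 8) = (o - 2)*(o + 3)*(o^3 + 2*o^2 - 7*o + 4) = (o - 2)*(o - 1)*(o + 3)*(o^2 + 3*o - 4) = (o - 2)*(o - 1)*(o + 3)*(o + 4)*(o - 1)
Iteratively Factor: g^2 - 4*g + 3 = (g - 3)*(g - 1)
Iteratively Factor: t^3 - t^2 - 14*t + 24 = (t - 2)*(t^2 + t - 12) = (t - 3)*(t - 2)*(t + 4)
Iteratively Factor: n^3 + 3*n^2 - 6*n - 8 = (n + 1)*(n^2 + 2*n - 8) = (n + 1)*(n + 4)*(n - 2)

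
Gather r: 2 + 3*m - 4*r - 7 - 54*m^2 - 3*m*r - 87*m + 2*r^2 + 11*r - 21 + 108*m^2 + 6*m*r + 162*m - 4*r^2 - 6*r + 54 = 54*m^2 + 78*m - 2*r^2 + r*(3*m + 1) + 28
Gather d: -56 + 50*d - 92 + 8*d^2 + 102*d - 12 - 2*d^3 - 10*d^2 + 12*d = -2*d^3 - 2*d^2 + 164*d - 160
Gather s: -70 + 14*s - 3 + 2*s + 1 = 16*s - 72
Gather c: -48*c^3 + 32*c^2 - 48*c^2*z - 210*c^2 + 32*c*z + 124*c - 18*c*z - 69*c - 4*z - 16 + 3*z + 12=-48*c^3 + c^2*(-48*z - 178) + c*(14*z + 55) - z - 4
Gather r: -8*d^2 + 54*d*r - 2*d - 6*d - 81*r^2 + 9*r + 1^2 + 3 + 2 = -8*d^2 - 8*d - 81*r^2 + r*(54*d + 9) + 6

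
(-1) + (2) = 1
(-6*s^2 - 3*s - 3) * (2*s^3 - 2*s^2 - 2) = -12*s^5 + 6*s^4 + 18*s^2 + 6*s + 6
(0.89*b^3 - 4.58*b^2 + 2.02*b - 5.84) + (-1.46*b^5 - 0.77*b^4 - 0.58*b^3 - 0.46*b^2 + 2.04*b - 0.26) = -1.46*b^5 - 0.77*b^4 + 0.31*b^3 - 5.04*b^2 + 4.06*b - 6.1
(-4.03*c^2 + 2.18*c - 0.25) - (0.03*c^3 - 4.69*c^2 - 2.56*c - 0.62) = -0.03*c^3 + 0.66*c^2 + 4.74*c + 0.37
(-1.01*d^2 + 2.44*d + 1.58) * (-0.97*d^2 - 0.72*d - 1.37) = 0.9797*d^4 - 1.6396*d^3 - 1.9057*d^2 - 4.4804*d - 2.1646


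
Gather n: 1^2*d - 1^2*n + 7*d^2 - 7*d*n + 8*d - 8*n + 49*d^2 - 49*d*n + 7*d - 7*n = 56*d^2 + 16*d + n*(-56*d - 16)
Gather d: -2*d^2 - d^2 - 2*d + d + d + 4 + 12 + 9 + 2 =27 - 3*d^2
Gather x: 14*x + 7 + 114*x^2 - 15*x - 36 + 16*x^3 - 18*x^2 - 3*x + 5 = 16*x^3 + 96*x^2 - 4*x - 24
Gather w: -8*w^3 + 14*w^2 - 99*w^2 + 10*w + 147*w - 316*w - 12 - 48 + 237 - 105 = -8*w^3 - 85*w^2 - 159*w + 72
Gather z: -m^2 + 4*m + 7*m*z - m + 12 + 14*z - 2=-m^2 + 3*m + z*(7*m + 14) + 10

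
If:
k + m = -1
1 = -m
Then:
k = 0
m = -1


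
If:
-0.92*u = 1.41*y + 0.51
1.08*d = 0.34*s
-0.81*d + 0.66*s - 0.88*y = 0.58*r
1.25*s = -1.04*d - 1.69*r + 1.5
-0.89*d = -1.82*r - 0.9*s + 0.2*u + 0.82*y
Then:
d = 0.39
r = -0.27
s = 1.24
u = -1.71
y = 0.75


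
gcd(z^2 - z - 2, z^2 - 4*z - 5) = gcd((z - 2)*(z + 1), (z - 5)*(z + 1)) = z + 1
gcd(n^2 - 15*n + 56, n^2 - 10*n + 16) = n - 8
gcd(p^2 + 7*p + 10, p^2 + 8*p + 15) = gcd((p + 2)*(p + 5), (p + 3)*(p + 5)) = p + 5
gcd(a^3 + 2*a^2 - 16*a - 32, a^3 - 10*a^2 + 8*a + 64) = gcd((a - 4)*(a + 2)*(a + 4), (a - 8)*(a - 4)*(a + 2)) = a^2 - 2*a - 8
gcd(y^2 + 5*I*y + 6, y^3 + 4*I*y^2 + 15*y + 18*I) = y + 6*I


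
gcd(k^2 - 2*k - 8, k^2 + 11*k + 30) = 1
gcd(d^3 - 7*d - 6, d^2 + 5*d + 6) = d + 2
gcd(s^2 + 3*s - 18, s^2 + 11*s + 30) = s + 6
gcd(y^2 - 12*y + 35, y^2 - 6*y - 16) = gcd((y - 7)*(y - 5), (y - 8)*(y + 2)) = 1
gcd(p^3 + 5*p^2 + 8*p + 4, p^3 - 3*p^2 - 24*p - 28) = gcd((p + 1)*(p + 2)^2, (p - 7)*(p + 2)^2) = p^2 + 4*p + 4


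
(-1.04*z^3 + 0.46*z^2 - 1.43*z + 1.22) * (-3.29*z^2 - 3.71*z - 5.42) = 3.4216*z^5 + 2.345*z^4 + 8.6349*z^3 - 1.2017*z^2 + 3.2244*z - 6.6124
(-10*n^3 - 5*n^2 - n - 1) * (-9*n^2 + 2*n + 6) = 90*n^5 + 25*n^4 - 61*n^3 - 23*n^2 - 8*n - 6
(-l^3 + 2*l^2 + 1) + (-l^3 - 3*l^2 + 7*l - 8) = -2*l^3 - l^2 + 7*l - 7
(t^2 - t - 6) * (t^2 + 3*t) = t^4 + 2*t^3 - 9*t^2 - 18*t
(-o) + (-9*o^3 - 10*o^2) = -9*o^3 - 10*o^2 - o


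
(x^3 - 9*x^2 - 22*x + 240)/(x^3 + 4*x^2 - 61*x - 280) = (x - 6)/(x + 7)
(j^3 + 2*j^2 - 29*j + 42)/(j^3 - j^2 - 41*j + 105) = (j - 2)/(j - 5)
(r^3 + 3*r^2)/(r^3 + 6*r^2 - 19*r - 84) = r^2/(r^2 + 3*r - 28)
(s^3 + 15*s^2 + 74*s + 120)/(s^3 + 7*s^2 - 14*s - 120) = (s + 4)/(s - 4)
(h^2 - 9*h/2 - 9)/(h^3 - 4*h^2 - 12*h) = (h + 3/2)/(h*(h + 2))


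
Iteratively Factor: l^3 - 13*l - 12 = (l + 1)*(l^2 - l - 12) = (l - 4)*(l + 1)*(l + 3)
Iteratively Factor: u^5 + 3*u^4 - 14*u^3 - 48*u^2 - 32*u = (u + 1)*(u^4 + 2*u^3 - 16*u^2 - 32*u) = (u + 1)*(u + 2)*(u^3 - 16*u) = (u + 1)*(u + 2)*(u + 4)*(u^2 - 4*u) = (u - 4)*(u + 1)*(u + 2)*(u + 4)*(u)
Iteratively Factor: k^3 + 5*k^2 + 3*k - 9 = (k + 3)*(k^2 + 2*k - 3) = (k + 3)^2*(k - 1)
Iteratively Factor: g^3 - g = (g + 1)*(g^2 - g) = g*(g + 1)*(g - 1)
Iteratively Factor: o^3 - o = (o - 1)*(o^2 + o) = (o - 1)*(o + 1)*(o)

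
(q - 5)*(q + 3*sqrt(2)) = q^2 - 5*q + 3*sqrt(2)*q - 15*sqrt(2)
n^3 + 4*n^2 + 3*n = n*(n + 1)*(n + 3)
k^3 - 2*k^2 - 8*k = k*(k - 4)*(k + 2)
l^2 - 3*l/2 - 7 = (l - 7/2)*(l + 2)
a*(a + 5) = a^2 + 5*a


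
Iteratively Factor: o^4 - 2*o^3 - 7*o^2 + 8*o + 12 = (o - 3)*(o^3 + o^2 - 4*o - 4) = (o - 3)*(o + 2)*(o^2 - o - 2) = (o - 3)*(o + 1)*(o + 2)*(o - 2)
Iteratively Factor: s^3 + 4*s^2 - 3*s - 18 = (s - 2)*(s^2 + 6*s + 9) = (s - 2)*(s + 3)*(s + 3)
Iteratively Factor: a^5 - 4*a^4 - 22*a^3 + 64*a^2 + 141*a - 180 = (a + 3)*(a^4 - 7*a^3 - a^2 + 67*a - 60) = (a - 4)*(a + 3)*(a^3 - 3*a^2 - 13*a + 15) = (a - 4)*(a + 3)^2*(a^2 - 6*a + 5) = (a - 5)*(a - 4)*(a + 3)^2*(a - 1)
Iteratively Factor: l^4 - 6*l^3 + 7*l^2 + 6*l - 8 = (l - 1)*(l^3 - 5*l^2 + 2*l + 8) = (l - 4)*(l - 1)*(l^2 - l - 2) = (l - 4)*(l - 1)*(l + 1)*(l - 2)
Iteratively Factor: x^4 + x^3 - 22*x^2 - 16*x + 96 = (x - 4)*(x^3 + 5*x^2 - 2*x - 24) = (x - 4)*(x + 3)*(x^2 + 2*x - 8) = (x - 4)*(x + 3)*(x + 4)*(x - 2)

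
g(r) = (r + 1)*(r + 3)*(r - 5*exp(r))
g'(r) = (1 - 5*exp(r))*(r + 1)*(r + 3) + (r + 1)*(r - 5*exp(r)) + (r + 3)*(r - 5*exp(r)) = -5*r^2*exp(r) + 3*r^2 - 30*r*exp(r) + 8*r - 35*exp(r) + 3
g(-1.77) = 2.48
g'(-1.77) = -1.35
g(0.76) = -65.72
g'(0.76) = -118.95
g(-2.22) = 2.63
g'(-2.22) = 0.78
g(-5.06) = -42.59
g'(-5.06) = 39.26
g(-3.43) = -3.75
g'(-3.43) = 11.15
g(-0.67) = -2.48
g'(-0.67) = -9.79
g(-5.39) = -56.79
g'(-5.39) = 46.95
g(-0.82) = -1.19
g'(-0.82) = -7.60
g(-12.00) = -1188.00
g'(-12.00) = 339.00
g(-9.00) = -432.03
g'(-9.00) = 173.98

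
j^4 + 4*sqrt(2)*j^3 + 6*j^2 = j^2*(j + sqrt(2))*(j + 3*sqrt(2))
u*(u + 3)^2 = u^3 + 6*u^2 + 9*u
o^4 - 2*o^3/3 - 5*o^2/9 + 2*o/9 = o*(o - 1)*(o - 1/3)*(o + 2/3)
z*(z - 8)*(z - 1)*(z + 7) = z^4 - 2*z^3 - 55*z^2 + 56*z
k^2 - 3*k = k*(k - 3)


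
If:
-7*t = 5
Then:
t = -5/7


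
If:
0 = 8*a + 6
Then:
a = -3/4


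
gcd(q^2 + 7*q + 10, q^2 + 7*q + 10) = q^2 + 7*q + 10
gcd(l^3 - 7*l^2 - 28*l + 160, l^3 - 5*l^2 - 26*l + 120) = l^2 + l - 20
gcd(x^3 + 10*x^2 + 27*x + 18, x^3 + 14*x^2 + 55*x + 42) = x^2 + 7*x + 6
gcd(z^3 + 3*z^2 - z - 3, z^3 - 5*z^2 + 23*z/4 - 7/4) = z - 1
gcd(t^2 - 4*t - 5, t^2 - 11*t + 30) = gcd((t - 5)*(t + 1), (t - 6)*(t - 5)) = t - 5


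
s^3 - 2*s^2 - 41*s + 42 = (s - 7)*(s - 1)*(s + 6)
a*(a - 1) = a^2 - a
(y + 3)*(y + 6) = y^2 + 9*y + 18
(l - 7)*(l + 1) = l^2 - 6*l - 7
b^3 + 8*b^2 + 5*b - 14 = (b - 1)*(b + 2)*(b + 7)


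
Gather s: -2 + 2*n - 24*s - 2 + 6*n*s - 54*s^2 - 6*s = 2*n - 54*s^2 + s*(6*n - 30) - 4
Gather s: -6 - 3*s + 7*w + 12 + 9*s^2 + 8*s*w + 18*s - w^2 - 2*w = 9*s^2 + s*(8*w + 15) - w^2 + 5*w + 6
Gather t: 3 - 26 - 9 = -32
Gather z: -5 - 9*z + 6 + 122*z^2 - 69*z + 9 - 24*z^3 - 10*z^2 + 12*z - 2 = -24*z^3 + 112*z^2 - 66*z + 8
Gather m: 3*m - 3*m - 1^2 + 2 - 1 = 0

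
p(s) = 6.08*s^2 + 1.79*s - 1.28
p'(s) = 12.16*s + 1.79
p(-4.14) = 95.52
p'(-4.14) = -48.55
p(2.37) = 37.11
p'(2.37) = 30.61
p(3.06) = 61.13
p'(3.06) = 39.00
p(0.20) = -0.68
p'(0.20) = 4.22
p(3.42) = 75.96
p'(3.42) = 43.38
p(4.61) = 136.18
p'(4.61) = 57.85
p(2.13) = 30.12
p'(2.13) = 27.69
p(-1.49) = 9.55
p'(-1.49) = -16.33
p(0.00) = -1.28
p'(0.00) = 1.79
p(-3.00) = 48.07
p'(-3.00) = -34.69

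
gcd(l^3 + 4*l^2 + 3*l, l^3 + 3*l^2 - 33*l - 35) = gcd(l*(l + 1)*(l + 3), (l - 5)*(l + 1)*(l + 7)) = l + 1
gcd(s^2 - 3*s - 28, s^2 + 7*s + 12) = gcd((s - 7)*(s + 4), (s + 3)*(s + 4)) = s + 4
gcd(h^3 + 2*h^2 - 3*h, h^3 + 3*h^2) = h^2 + 3*h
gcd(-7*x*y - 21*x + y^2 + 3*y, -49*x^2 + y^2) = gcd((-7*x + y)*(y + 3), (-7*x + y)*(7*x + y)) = 7*x - y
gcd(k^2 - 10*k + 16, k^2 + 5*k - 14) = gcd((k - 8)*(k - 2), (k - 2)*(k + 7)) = k - 2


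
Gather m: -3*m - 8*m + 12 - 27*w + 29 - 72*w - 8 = -11*m - 99*w + 33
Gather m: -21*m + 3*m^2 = 3*m^2 - 21*m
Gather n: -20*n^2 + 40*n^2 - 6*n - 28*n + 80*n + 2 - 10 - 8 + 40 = 20*n^2 + 46*n + 24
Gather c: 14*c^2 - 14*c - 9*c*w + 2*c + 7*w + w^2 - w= 14*c^2 + c*(-9*w - 12) + w^2 + 6*w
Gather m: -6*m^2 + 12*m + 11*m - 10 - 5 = -6*m^2 + 23*m - 15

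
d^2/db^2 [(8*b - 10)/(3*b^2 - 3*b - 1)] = 36*((3 - 4*b)*(-3*b^2 + 3*b + 1) - (2*b - 1)^2*(4*b - 5))/(-3*b^2 + 3*b + 1)^3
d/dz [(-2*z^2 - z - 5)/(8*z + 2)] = (-8*z^2 - 4*z + 19)/(2*(16*z^2 + 8*z + 1))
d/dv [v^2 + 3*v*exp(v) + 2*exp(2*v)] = 3*v*exp(v) + 2*v + 4*exp(2*v) + 3*exp(v)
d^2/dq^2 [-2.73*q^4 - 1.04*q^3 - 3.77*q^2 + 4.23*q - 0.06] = -32.76*q^2 - 6.24*q - 7.54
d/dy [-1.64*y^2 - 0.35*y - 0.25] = -3.28*y - 0.35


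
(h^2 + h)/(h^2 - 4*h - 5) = h/(h - 5)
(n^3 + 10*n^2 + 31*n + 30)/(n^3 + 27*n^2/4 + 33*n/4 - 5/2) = 4*(n + 3)/(4*n - 1)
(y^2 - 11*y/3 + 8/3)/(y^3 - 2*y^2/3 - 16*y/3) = (y - 1)/(y*(y + 2))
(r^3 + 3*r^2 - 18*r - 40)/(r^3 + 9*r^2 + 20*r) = (r^2 - 2*r - 8)/(r*(r + 4))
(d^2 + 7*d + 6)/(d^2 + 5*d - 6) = (d + 1)/(d - 1)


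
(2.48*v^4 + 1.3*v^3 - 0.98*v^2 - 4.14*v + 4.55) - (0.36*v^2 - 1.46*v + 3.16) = 2.48*v^4 + 1.3*v^3 - 1.34*v^2 - 2.68*v + 1.39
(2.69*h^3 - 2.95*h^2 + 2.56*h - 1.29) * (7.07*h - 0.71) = 19.0183*h^4 - 22.7664*h^3 + 20.1937*h^2 - 10.9379*h + 0.9159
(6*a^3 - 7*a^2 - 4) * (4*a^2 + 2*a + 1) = 24*a^5 - 16*a^4 - 8*a^3 - 23*a^2 - 8*a - 4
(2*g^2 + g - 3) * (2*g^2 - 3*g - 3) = 4*g^4 - 4*g^3 - 15*g^2 + 6*g + 9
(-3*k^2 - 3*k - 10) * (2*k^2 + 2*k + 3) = -6*k^4 - 12*k^3 - 35*k^2 - 29*k - 30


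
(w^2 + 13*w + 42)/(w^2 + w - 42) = (w + 6)/(w - 6)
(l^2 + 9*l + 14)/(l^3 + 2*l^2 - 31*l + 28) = (l + 2)/(l^2 - 5*l + 4)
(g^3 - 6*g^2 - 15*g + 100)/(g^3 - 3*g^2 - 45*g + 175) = (g + 4)/(g + 7)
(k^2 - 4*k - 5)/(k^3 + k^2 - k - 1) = (k - 5)/(k^2 - 1)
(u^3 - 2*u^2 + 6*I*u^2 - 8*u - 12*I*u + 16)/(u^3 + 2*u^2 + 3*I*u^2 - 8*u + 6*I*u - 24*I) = (u^2 + 6*I*u - 8)/(u^2 + u*(4 + 3*I) + 12*I)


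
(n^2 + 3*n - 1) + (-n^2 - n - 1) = 2*n - 2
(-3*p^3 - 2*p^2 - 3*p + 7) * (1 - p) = 3*p^4 - p^3 + p^2 - 10*p + 7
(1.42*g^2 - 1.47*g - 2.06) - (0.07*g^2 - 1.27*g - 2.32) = 1.35*g^2 - 0.2*g + 0.26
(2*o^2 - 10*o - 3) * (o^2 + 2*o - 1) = 2*o^4 - 6*o^3 - 25*o^2 + 4*o + 3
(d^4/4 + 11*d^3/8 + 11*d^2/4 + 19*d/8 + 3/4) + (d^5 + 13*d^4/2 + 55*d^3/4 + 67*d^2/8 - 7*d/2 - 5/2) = d^5 + 27*d^4/4 + 121*d^3/8 + 89*d^2/8 - 9*d/8 - 7/4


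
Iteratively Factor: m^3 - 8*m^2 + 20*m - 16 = (m - 2)*(m^2 - 6*m + 8) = (m - 4)*(m - 2)*(m - 2)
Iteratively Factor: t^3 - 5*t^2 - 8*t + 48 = (t - 4)*(t^2 - t - 12) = (t - 4)*(t + 3)*(t - 4)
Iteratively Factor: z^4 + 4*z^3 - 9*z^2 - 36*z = (z + 3)*(z^3 + z^2 - 12*z) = (z - 3)*(z + 3)*(z^2 + 4*z) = z*(z - 3)*(z + 3)*(z + 4)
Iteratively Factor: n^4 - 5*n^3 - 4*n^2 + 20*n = (n + 2)*(n^3 - 7*n^2 + 10*n) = n*(n + 2)*(n^2 - 7*n + 10) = n*(n - 2)*(n + 2)*(n - 5)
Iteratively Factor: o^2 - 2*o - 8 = (o - 4)*(o + 2)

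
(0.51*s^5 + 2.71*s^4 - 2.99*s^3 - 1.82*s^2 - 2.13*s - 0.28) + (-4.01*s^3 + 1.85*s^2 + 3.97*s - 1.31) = 0.51*s^5 + 2.71*s^4 - 7.0*s^3 + 0.03*s^2 + 1.84*s - 1.59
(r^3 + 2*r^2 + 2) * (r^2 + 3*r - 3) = r^5 + 5*r^4 + 3*r^3 - 4*r^2 + 6*r - 6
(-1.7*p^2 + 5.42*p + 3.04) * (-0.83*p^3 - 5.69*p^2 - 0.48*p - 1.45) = 1.411*p^5 + 5.1744*p^4 - 32.547*p^3 - 17.4342*p^2 - 9.3182*p - 4.408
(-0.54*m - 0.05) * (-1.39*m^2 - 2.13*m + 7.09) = 0.7506*m^3 + 1.2197*m^2 - 3.7221*m - 0.3545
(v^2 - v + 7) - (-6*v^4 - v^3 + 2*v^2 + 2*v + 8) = 6*v^4 + v^3 - v^2 - 3*v - 1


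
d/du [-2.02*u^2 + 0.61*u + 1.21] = 0.61 - 4.04*u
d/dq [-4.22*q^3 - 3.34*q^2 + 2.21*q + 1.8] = -12.66*q^2 - 6.68*q + 2.21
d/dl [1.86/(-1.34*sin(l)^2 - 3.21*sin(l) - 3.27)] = (4.9848*sin(l) + 5.9706)*cos(l)/(1.34*sin(l)^2 + 3.21*sin(l) + 3.27)^2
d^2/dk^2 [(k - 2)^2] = 2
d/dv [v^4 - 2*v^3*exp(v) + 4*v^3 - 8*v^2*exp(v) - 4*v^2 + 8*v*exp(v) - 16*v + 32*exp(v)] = -2*v^3*exp(v) + 4*v^3 - 14*v^2*exp(v) + 12*v^2 - 8*v*exp(v) - 8*v + 40*exp(v) - 16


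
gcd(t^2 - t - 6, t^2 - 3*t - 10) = t + 2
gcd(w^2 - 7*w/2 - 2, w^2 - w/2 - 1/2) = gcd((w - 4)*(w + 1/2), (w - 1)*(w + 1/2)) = w + 1/2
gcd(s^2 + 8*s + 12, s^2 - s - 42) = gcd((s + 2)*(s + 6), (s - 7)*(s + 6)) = s + 6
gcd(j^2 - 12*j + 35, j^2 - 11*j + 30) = j - 5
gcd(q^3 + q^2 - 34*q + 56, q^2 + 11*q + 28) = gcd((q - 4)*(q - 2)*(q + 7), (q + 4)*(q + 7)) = q + 7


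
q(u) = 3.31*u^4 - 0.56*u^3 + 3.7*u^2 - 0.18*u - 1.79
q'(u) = 13.24*u^3 - 1.68*u^2 + 7.4*u - 0.18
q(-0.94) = 4.70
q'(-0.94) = -19.62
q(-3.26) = 431.37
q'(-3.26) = -500.87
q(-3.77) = 750.12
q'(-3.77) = -761.39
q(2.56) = 154.77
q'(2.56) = 229.88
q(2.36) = 113.71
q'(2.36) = 181.96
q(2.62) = 169.03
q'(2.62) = 245.79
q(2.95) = 266.18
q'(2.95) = 346.93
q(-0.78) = 2.09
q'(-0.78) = -13.26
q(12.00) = 68197.33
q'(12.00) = 22725.42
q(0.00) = -1.79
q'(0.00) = -0.18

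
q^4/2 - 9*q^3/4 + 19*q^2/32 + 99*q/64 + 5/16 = (q/2 + 1/4)*(q - 4)*(q - 5/4)*(q + 1/4)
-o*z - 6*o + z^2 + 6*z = (-o + z)*(z + 6)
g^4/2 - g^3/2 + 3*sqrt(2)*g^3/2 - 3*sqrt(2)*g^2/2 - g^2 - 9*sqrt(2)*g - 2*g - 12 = (g/2 + 1)*(g - 3)*(g + sqrt(2))*(g + 2*sqrt(2))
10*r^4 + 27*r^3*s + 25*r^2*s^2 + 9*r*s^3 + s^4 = (r + s)^2*(2*r + s)*(5*r + s)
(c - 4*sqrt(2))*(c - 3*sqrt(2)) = c^2 - 7*sqrt(2)*c + 24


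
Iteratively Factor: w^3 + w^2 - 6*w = (w - 2)*(w^2 + 3*w) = w*(w - 2)*(w + 3)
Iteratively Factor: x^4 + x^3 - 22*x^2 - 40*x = (x)*(x^3 + x^2 - 22*x - 40) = x*(x - 5)*(x^2 + 6*x + 8) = x*(x - 5)*(x + 4)*(x + 2)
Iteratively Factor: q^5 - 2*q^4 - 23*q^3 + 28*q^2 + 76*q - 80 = (q - 2)*(q^4 - 23*q^2 - 18*q + 40) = (q - 2)*(q + 2)*(q^3 - 2*q^2 - 19*q + 20) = (q - 2)*(q - 1)*(q + 2)*(q^2 - q - 20) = (q - 2)*(q - 1)*(q + 2)*(q + 4)*(q - 5)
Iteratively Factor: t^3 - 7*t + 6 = (t + 3)*(t^2 - 3*t + 2) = (t - 2)*(t + 3)*(t - 1)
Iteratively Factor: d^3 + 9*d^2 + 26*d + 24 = (d + 2)*(d^2 + 7*d + 12) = (d + 2)*(d + 4)*(d + 3)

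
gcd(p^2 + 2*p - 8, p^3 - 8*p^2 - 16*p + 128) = p + 4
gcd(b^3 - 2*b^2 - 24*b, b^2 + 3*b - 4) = b + 4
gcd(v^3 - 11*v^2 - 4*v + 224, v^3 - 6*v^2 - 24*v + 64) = v^2 - 4*v - 32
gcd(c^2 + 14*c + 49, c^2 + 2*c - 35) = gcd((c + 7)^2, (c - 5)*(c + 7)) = c + 7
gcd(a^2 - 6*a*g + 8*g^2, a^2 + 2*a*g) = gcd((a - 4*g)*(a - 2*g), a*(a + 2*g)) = 1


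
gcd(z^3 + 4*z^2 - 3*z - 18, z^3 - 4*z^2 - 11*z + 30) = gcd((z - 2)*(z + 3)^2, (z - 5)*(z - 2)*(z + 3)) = z^2 + z - 6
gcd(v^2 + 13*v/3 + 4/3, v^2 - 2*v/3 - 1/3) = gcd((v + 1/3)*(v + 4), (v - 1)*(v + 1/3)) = v + 1/3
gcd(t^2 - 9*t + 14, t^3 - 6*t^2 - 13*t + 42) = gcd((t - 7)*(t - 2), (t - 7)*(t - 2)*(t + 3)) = t^2 - 9*t + 14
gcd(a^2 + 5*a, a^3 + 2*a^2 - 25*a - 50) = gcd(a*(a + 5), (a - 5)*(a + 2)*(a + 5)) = a + 5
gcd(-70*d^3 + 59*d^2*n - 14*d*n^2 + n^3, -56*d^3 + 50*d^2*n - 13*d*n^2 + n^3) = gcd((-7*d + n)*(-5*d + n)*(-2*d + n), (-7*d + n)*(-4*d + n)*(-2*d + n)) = 14*d^2 - 9*d*n + n^2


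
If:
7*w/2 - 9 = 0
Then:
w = 18/7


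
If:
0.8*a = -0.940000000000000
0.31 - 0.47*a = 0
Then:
No Solution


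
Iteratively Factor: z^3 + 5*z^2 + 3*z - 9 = (z + 3)*(z^2 + 2*z - 3) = (z + 3)^2*(z - 1)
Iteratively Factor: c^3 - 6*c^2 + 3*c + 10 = (c + 1)*(c^2 - 7*c + 10) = (c - 2)*(c + 1)*(c - 5)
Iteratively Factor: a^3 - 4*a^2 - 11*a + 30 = (a - 2)*(a^2 - 2*a - 15) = (a - 5)*(a - 2)*(a + 3)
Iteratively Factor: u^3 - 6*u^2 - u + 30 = (u + 2)*(u^2 - 8*u + 15) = (u - 3)*(u + 2)*(u - 5)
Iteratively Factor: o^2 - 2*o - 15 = (o + 3)*(o - 5)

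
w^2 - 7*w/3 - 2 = (w - 3)*(w + 2/3)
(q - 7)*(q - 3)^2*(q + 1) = q^4 - 12*q^3 + 38*q^2 - 12*q - 63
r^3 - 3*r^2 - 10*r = r*(r - 5)*(r + 2)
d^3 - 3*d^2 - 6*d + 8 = (d - 4)*(d - 1)*(d + 2)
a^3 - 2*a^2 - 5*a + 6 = (a - 3)*(a - 1)*(a + 2)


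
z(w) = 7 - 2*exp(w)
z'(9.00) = -16206.17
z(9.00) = -16199.17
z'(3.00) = -40.17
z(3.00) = -33.17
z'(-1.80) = -0.33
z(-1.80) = 6.67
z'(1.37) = -7.87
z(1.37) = -0.87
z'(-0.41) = -1.33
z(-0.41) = 5.67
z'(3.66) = -77.72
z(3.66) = -70.72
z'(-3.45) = -0.06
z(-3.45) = 6.94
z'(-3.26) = -0.08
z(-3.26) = 6.92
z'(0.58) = -3.57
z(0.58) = 3.43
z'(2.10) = -16.33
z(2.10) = -9.33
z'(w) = -2*exp(w)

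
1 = 1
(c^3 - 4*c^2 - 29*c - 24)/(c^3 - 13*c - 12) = (c - 8)/(c - 4)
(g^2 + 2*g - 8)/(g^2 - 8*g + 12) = (g + 4)/(g - 6)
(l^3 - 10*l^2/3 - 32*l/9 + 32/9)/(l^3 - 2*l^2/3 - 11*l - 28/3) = (9*l^2 + 6*l - 8)/(3*(3*l^2 + 10*l + 7))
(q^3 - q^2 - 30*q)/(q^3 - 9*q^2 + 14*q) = (q^2 - q - 30)/(q^2 - 9*q + 14)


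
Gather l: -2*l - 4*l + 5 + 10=15 - 6*l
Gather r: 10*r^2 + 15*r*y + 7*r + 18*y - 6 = 10*r^2 + r*(15*y + 7) + 18*y - 6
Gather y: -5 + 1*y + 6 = y + 1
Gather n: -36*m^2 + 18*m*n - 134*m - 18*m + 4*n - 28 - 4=-36*m^2 - 152*m + n*(18*m + 4) - 32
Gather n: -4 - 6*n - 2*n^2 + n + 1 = -2*n^2 - 5*n - 3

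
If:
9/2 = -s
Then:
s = -9/2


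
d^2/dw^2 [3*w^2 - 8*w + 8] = 6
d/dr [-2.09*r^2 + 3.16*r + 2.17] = 3.16 - 4.18*r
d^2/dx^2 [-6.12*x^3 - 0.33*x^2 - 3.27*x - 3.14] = -36.72*x - 0.66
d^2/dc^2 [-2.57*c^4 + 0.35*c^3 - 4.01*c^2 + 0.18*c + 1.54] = -30.84*c^2 + 2.1*c - 8.02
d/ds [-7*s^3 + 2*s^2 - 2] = s*(4 - 21*s)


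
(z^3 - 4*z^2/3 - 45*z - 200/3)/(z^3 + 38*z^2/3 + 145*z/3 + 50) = (z - 8)/(z + 6)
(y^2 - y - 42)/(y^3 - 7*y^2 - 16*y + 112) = (y + 6)/(y^2 - 16)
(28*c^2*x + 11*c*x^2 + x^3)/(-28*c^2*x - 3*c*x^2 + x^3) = (7*c + x)/(-7*c + x)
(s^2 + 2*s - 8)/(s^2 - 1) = (s^2 + 2*s - 8)/(s^2 - 1)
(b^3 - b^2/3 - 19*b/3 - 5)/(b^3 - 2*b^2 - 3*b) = (b + 5/3)/b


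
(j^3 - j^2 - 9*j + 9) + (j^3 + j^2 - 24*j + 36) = 2*j^3 - 33*j + 45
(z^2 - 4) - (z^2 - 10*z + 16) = 10*z - 20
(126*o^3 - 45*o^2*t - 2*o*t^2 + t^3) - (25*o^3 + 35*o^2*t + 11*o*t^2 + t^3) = 101*o^3 - 80*o^2*t - 13*o*t^2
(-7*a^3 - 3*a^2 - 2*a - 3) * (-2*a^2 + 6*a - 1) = 14*a^5 - 36*a^4 - 7*a^3 - 3*a^2 - 16*a + 3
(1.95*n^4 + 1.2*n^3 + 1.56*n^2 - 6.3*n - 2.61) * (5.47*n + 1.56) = 10.6665*n^5 + 9.606*n^4 + 10.4052*n^3 - 32.0274*n^2 - 24.1047*n - 4.0716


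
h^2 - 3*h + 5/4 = (h - 5/2)*(h - 1/2)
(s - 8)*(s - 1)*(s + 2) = s^3 - 7*s^2 - 10*s + 16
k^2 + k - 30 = (k - 5)*(k + 6)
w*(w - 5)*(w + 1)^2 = w^4 - 3*w^3 - 9*w^2 - 5*w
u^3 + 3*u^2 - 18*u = u*(u - 3)*(u + 6)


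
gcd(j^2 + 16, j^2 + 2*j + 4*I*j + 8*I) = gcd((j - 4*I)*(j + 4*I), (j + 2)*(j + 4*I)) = j + 4*I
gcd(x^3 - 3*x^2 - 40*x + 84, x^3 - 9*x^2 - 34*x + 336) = x^2 - x - 42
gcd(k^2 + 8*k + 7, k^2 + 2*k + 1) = k + 1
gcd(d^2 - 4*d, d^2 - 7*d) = d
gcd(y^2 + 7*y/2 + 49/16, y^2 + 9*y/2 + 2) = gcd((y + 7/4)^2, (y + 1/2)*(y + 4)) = 1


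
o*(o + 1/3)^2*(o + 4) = o^4 + 14*o^3/3 + 25*o^2/9 + 4*o/9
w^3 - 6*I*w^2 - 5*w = w*(w - 5*I)*(w - I)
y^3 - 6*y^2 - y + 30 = (y - 5)*(y - 3)*(y + 2)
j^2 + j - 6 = (j - 2)*(j + 3)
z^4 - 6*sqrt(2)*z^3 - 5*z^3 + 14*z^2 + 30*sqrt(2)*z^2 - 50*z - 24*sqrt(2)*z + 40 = (z - 4)*(z - 1)*(z - 5*sqrt(2))*(z - sqrt(2))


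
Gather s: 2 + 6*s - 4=6*s - 2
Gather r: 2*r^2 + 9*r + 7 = 2*r^2 + 9*r + 7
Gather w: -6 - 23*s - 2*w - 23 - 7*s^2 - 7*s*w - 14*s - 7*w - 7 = -7*s^2 - 37*s + w*(-7*s - 9) - 36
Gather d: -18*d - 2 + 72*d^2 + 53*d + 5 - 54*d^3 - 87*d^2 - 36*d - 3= -54*d^3 - 15*d^2 - d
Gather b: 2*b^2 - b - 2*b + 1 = 2*b^2 - 3*b + 1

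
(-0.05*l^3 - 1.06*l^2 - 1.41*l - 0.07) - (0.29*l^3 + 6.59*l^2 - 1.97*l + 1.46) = -0.34*l^3 - 7.65*l^2 + 0.56*l - 1.53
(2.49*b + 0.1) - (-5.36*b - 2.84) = 7.85*b + 2.94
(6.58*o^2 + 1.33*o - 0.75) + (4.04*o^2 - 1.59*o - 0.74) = 10.62*o^2 - 0.26*o - 1.49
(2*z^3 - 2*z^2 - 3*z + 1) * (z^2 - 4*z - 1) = 2*z^5 - 10*z^4 + 3*z^3 + 15*z^2 - z - 1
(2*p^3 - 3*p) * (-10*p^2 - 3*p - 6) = -20*p^5 - 6*p^4 + 18*p^3 + 9*p^2 + 18*p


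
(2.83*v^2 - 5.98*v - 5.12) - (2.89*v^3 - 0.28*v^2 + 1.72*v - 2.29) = -2.89*v^3 + 3.11*v^2 - 7.7*v - 2.83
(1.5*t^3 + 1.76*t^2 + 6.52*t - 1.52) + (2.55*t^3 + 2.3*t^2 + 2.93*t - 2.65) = 4.05*t^3 + 4.06*t^2 + 9.45*t - 4.17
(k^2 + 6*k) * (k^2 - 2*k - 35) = k^4 + 4*k^3 - 47*k^2 - 210*k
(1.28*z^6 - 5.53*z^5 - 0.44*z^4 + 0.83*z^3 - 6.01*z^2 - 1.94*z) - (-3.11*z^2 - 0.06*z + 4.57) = 1.28*z^6 - 5.53*z^5 - 0.44*z^4 + 0.83*z^3 - 2.9*z^2 - 1.88*z - 4.57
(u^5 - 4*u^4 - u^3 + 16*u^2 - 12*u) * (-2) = -2*u^5 + 8*u^4 + 2*u^3 - 32*u^2 + 24*u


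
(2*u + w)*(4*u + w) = 8*u^2 + 6*u*w + w^2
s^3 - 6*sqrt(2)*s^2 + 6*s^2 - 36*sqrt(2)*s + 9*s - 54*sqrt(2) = (s + 3)^2*(s - 6*sqrt(2))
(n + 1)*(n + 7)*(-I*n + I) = -I*n^3 - 7*I*n^2 + I*n + 7*I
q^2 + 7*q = q*(q + 7)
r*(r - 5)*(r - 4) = r^3 - 9*r^2 + 20*r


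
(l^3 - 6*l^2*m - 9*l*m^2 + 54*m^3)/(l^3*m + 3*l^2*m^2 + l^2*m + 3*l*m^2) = (l^2 - 9*l*m + 18*m^2)/(l*m*(l + 1))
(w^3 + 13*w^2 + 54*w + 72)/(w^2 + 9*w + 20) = (w^2 + 9*w + 18)/(w + 5)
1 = 1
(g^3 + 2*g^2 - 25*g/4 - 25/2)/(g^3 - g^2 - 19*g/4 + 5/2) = (2*g + 5)/(2*g - 1)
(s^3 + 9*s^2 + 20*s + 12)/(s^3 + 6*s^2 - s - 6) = (s + 2)/(s - 1)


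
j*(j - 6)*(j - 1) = j^3 - 7*j^2 + 6*j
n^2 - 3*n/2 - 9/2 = (n - 3)*(n + 3/2)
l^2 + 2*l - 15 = (l - 3)*(l + 5)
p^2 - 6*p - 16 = (p - 8)*(p + 2)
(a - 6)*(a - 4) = a^2 - 10*a + 24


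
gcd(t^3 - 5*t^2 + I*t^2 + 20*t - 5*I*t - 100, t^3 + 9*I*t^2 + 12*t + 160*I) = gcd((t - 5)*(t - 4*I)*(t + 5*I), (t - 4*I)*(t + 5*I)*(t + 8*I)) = t^2 + I*t + 20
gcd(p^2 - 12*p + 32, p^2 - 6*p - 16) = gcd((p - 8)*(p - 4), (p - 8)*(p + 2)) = p - 8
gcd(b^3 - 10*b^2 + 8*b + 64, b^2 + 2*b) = b + 2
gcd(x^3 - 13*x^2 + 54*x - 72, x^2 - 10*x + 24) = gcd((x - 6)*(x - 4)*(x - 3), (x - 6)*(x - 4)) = x^2 - 10*x + 24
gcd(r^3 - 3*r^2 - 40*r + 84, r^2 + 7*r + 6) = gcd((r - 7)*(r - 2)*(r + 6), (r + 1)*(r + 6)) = r + 6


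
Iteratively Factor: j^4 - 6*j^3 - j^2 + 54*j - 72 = (j - 3)*(j^3 - 3*j^2 - 10*j + 24) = (j - 3)*(j - 2)*(j^2 - j - 12) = (j - 3)*(j - 2)*(j + 3)*(j - 4)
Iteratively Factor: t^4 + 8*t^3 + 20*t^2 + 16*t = (t)*(t^3 + 8*t^2 + 20*t + 16) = t*(t + 4)*(t^2 + 4*t + 4) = t*(t + 2)*(t + 4)*(t + 2)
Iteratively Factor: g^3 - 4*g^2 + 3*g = (g - 1)*(g^2 - 3*g) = (g - 3)*(g - 1)*(g)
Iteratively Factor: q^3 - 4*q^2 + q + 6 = (q + 1)*(q^2 - 5*q + 6) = (q - 2)*(q + 1)*(q - 3)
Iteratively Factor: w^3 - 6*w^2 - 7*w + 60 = (w + 3)*(w^2 - 9*w + 20) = (w - 4)*(w + 3)*(w - 5)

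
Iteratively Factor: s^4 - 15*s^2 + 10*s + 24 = (s + 1)*(s^3 - s^2 - 14*s + 24) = (s - 2)*(s + 1)*(s^2 + s - 12) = (s - 2)*(s + 1)*(s + 4)*(s - 3)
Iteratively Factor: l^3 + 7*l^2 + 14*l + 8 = (l + 4)*(l^2 + 3*l + 2) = (l + 2)*(l + 4)*(l + 1)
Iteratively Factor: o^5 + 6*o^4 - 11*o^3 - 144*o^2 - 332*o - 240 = (o + 2)*(o^4 + 4*o^3 - 19*o^2 - 106*o - 120) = (o + 2)*(o + 4)*(o^3 - 19*o - 30) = (o - 5)*(o + 2)*(o + 4)*(o^2 + 5*o + 6) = (o - 5)*(o + 2)*(o + 3)*(o + 4)*(o + 2)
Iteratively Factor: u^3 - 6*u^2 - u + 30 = (u - 3)*(u^2 - 3*u - 10) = (u - 5)*(u - 3)*(u + 2)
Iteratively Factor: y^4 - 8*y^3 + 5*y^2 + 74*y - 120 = (y - 2)*(y^3 - 6*y^2 - 7*y + 60) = (y - 4)*(y - 2)*(y^2 - 2*y - 15) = (y - 5)*(y - 4)*(y - 2)*(y + 3)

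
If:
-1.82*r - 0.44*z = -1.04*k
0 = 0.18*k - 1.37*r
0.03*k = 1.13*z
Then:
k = 0.00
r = 0.00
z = 0.00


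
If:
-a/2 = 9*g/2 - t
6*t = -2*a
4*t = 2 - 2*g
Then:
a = -27/23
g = 5/23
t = 9/23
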